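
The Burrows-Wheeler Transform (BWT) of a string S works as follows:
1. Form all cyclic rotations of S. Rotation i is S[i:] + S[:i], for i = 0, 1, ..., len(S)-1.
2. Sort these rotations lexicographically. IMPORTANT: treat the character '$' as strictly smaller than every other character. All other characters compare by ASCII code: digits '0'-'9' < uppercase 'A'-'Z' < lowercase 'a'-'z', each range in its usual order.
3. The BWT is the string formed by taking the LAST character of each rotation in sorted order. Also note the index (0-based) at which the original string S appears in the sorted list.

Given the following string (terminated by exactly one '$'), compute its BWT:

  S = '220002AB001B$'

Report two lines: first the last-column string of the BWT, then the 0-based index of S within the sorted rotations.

All 13 rotations (rotation i = S[i:]+S[:i]):
  rot[0] = 220002AB001B$
  rot[1] = 20002AB001B$2
  rot[2] = 0002AB001B$22
  rot[3] = 002AB001B$220
  rot[4] = 02AB001B$2200
  rot[5] = 2AB001B$22000
  rot[6] = AB001B$220002
  rot[7] = B001B$220002A
  rot[8] = 001B$220002AB
  rot[9] = 01B$220002AB0
  rot[10] = 1B$220002AB00
  rot[11] = B$220002AB001
  rot[12] = $220002AB001B
Sorted (with $ < everything):
  sorted[0] = $220002AB001B  (last char: 'B')
  sorted[1] = 0002AB001B$22  (last char: '2')
  sorted[2] = 001B$220002AB  (last char: 'B')
  sorted[3] = 002AB001B$220  (last char: '0')
  sorted[4] = 01B$220002AB0  (last char: '0')
  sorted[5] = 02AB001B$2200  (last char: '0')
  sorted[6] = 1B$220002AB00  (last char: '0')
  sorted[7] = 20002AB001B$2  (last char: '2')
  sorted[8] = 220002AB001B$  (last char: '$')
  sorted[9] = 2AB001B$22000  (last char: '0')
  sorted[10] = AB001B$220002  (last char: '2')
  sorted[11] = B$220002AB001  (last char: '1')
  sorted[12] = B001B$220002A  (last char: 'A')
Last column: B2B00002$021A
Original string S is at sorted index 8

Answer: B2B00002$021A
8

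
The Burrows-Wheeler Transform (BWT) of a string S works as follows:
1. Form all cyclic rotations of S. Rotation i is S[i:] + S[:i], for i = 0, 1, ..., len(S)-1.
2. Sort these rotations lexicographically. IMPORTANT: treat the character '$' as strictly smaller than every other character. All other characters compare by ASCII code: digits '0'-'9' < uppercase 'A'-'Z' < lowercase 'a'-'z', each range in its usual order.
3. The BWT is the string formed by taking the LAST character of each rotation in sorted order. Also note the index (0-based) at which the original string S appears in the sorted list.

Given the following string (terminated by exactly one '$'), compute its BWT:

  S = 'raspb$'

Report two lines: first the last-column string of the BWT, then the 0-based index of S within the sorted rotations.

Answer: brps$a
4

Derivation:
All 6 rotations (rotation i = S[i:]+S[:i]):
  rot[0] = raspb$
  rot[1] = aspb$r
  rot[2] = spb$ra
  rot[3] = pb$ras
  rot[4] = b$rasp
  rot[5] = $raspb
Sorted (with $ < everything):
  sorted[0] = $raspb  (last char: 'b')
  sorted[1] = aspb$r  (last char: 'r')
  sorted[2] = b$rasp  (last char: 'p')
  sorted[3] = pb$ras  (last char: 's')
  sorted[4] = raspb$  (last char: '$')
  sorted[5] = spb$ra  (last char: 'a')
Last column: brps$a
Original string S is at sorted index 4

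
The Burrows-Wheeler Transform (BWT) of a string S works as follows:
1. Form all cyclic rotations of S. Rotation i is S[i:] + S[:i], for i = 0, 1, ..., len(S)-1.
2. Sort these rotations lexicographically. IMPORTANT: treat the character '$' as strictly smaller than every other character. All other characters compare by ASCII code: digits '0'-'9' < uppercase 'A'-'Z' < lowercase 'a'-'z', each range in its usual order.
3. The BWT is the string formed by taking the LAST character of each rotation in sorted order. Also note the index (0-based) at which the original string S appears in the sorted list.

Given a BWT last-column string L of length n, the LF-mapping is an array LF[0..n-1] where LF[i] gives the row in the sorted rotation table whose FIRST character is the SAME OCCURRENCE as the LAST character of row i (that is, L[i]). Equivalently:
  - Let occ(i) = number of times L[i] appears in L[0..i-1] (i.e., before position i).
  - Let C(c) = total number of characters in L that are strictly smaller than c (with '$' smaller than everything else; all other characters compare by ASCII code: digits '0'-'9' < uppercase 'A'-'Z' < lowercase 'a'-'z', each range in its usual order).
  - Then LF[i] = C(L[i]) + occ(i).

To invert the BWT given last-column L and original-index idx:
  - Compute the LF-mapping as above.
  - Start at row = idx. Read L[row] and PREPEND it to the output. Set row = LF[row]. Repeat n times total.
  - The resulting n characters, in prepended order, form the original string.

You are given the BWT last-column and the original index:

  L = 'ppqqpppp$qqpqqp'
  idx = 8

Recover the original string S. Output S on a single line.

Answer: pqqqqpppppqqpp$

Derivation:
LF mapping: 1 2 9 10 3 4 5 6 0 11 12 7 13 14 8
Walk LF starting at row 8, prepending L[row]:
  step 1: row=8, L[8]='$', prepend. Next row=LF[8]=0
  step 2: row=0, L[0]='p', prepend. Next row=LF[0]=1
  step 3: row=1, L[1]='p', prepend. Next row=LF[1]=2
  step 4: row=2, L[2]='q', prepend. Next row=LF[2]=9
  step 5: row=9, L[9]='q', prepend. Next row=LF[9]=11
  step 6: row=11, L[11]='p', prepend. Next row=LF[11]=7
  step 7: row=7, L[7]='p', prepend. Next row=LF[7]=6
  step 8: row=6, L[6]='p', prepend. Next row=LF[6]=5
  step 9: row=5, L[5]='p', prepend. Next row=LF[5]=4
  step 10: row=4, L[4]='p', prepend. Next row=LF[4]=3
  step 11: row=3, L[3]='q', prepend. Next row=LF[3]=10
  step 12: row=10, L[10]='q', prepend. Next row=LF[10]=12
  step 13: row=12, L[12]='q', prepend. Next row=LF[12]=13
  step 14: row=13, L[13]='q', prepend. Next row=LF[13]=14
  step 15: row=14, L[14]='p', prepend. Next row=LF[14]=8
Reversed output: pqqqqpppppqqpp$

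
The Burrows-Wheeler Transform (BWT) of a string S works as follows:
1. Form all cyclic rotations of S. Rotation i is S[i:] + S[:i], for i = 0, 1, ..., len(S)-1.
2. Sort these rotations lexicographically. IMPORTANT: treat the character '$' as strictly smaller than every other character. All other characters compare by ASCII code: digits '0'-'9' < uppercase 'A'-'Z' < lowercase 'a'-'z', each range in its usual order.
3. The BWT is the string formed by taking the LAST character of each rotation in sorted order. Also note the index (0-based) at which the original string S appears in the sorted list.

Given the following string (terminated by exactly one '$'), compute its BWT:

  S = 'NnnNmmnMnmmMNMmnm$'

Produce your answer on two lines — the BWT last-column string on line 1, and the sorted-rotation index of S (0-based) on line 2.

Answer: mmNnMn$nmnNmMmnmMN
6

Derivation:
All 18 rotations (rotation i = S[i:]+S[:i]):
  rot[0] = NnnNmmnMnmmMNMmnm$
  rot[1] = nnNmmnMnmmMNMmnm$N
  rot[2] = nNmmnMnmmMNMmnm$Nn
  rot[3] = NmmnMnmmMNMmnm$Nnn
  rot[4] = mmnMnmmMNMmnm$NnnN
  rot[5] = mnMnmmMNMmnm$NnnNm
  rot[6] = nMnmmMNMmnm$NnnNmm
  rot[7] = MnmmMNMmnm$NnnNmmn
  rot[8] = nmmMNMmnm$NnnNmmnM
  rot[9] = mmMNMmnm$NnnNmmnMn
  rot[10] = mMNMmnm$NnnNmmnMnm
  rot[11] = MNMmnm$NnnNmmnMnmm
  rot[12] = NMmnm$NnnNmmnMnmmM
  rot[13] = Mmnm$NnnNmmnMnmmMN
  rot[14] = mnm$NnnNmmnMnmmMNM
  rot[15] = nm$NnnNmmnMnmmMNMm
  rot[16] = m$NnnNmmnMnmmMNMmn
  rot[17] = $NnnNmmnMnmmMNMmnm
Sorted (with $ < everything):
  sorted[0] = $NnnNmmnMnmmMNMmnm  (last char: 'm')
  sorted[1] = MNMmnm$NnnNmmnMnmm  (last char: 'm')
  sorted[2] = Mmnm$NnnNmmnMnmmMN  (last char: 'N')
  sorted[3] = MnmmMNMmnm$NnnNmmn  (last char: 'n')
  sorted[4] = NMmnm$NnnNmmnMnmmM  (last char: 'M')
  sorted[5] = NmmnMnmmMNMmnm$Nnn  (last char: 'n')
  sorted[6] = NnnNmmnMnmmMNMmnm$  (last char: '$')
  sorted[7] = m$NnnNmmnMnmmMNMmn  (last char: 'n')
  sorted[8] = mMNMmnm$NnnNmmnMnm  (last char: 'm')
  sorted[9] = mmMNMmnm$NnnNmmnMn  (last char: 'n')
  sorted[10] = mmnMnmmMNMmnm$NnnN  (last char: 'N')
  sorted[11] = mnMnmmMNMmnm$NnnNm  (last char: 'm')
  sorted[12] = mnm$NnnNmmnMnmmMNM  (last char: 'M')
  sorted[13] = nMnmmMNMmnm$NnnNmm  (last char: 'm')
  sorted[14] = nNmmnMnmmMNMmnm$Nn  (last char: 'n')
  sorted[15] = nm$NnnNmmnMnmmMNMm  (last char: 'm')
  sorted[16] = nmmMNMmnm$NnnNmmnM  (last char: 'M')
  sorted[17] = nnNmmnMnmmMNMmnm$N  (last char: 'N')
Last column: mmNnMn$nmnNmMmnmMN
Original string S is at sorted index 6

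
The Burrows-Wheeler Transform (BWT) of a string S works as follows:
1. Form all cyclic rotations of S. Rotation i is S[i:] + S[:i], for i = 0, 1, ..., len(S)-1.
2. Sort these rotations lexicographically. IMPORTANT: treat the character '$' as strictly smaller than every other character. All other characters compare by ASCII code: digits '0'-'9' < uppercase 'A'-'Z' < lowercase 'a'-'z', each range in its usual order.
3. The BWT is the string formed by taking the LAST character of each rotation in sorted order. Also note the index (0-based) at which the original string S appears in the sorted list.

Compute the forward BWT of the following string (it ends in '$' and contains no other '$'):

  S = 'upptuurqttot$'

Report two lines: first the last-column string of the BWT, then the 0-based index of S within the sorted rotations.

Answer: ttupruotqp$ut
10

Derivation:
All 13 rotations (rotation i = S[i:]+S[:i]):
  rot[0] = upptuurqttot$
  rot[1] = pptuurqttot$u
  rot[2] = ptuurqttot$up
  rot[3] = tuurqttot$upp
  rot[4] = uurqttot$uppt
  rot[5] = urqttot$upptu
  rot[6] = rqttot$upptuu
  rot[7] = qttot$upptuur
  rot[8] = ttot$upptuurq
  rot[9] = tot$upptuurqt
  rot[10] = ot$upptuurqtt
  rot[11] = t$upptuurqtto
  rot[12] = $upptuurqttot
Sorted (with $ < everything):
  sorted[0] = $upptuurqttot  (last char: 't')
  sorted[1] = ot$upptuurqtt  (last char: 't')
  sorted[2] = pptuurqttot$u  (last char: 'u')
  sorted[3] = ptuurqttot$up  (last char: 'p')
  sorted[4] = qttot$upptuur  (last char: 'r')
  sorted[5] = rqttot$upptuu  (last char: 'u')
  sorted[6] = t$upptuurqtto  (last char: 'o')
  sorted[7] = tot$upptuurqt  (last char: 't')
  sorted[8] = ttot$upptuurq  (last char: 'q')
  sorted[9] = tuurqttot$upp  (last char: 'p')
  sorted[10] = upptuurqttot$  (last char: '$')
  sorted[11] = urqttot$upptu  (last char: 'u')
  sorted[12] = uurqttot$uppt  (last char: 't')
Last column: ttupruotqp$ut
Original string S is at sorted index 10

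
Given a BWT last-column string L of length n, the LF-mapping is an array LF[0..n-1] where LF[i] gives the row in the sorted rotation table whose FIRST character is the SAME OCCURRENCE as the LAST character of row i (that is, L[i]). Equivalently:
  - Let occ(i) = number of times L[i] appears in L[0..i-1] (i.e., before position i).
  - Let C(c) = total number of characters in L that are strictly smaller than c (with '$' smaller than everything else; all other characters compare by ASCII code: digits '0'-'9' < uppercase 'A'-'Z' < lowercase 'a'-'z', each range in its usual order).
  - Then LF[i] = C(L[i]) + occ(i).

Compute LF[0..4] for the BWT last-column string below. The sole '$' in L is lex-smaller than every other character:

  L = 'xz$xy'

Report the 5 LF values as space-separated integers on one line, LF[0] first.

Answer: 1 4 0 2 3

Derivation:
Char counts: '$':1, 'x':2, 'y':1, 'z':1
C (first-col start): C('$')=0, C('x')=1, C('y')=3, C('z')=4
L[0]='x': occ=0, LF[0]=C('x')+0=1+0=1
L[1]='z': occ=0, LF[1]=C('z')+0=4+0=4
L[2]='$': occ=0, LF[2]=C('$')+0=0+0=0
L[3]='x': occ=1, LF[3]=C('x')+1=1+1=2
L[4]='y': occ=0, LF[4]=C('y')+0=3+0=3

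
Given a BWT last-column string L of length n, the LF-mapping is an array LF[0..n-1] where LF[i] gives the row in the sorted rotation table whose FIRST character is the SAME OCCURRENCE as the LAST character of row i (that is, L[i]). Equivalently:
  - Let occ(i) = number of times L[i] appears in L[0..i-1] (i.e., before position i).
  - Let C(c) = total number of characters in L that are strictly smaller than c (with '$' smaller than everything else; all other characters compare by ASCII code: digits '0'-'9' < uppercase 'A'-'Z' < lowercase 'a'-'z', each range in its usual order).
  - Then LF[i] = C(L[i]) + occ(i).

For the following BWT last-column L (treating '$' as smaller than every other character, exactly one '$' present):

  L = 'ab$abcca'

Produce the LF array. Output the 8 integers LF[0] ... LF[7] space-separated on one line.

Char counts: '$':1, 'a':3, 'b':2, 'c':2
C (first-col start): C('$')=0, C('a')=1, C('b')=4, C('c')=6
L[0]='a': occ=0, LF[0]=C('a')+0=1+0=1
L[1]='b': occ=0, LF[1]=C('b')+0=4+0=4
L[2]='$': occ=0, LF[2]=C('$')+0=0+0=0
L[3]='a': occ=1, LF[3]=C('a')+1=1+1=2
L[4]='b': occ=1, LF[4]=C('b')+1=4+1=5
L[5]='c': occ=0, LF[5]=C('c')+0=6+0=6
L[6]='c': occ=1, LF[6]=C('c')+1=6+1=7
L[7]='a': occ=2, LF[7]=C('a')+2=1+2=3

Answer: 1 4 0 2 5 6 7 3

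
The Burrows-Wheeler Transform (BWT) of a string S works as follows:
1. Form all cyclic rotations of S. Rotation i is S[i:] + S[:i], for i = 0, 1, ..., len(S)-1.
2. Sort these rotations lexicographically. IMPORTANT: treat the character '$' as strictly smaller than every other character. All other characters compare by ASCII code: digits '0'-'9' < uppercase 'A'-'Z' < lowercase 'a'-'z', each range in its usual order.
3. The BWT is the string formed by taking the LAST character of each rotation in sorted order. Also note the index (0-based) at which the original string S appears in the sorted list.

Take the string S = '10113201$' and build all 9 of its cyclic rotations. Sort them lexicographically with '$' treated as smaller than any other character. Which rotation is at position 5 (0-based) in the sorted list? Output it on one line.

All 9 rotations (rotation i = S[i:]+S[:i]):
  rot[0] = 10113201$
  rot[1] = 0113201$1
  rot[2] = 113201$10
  rot[3] = 13201$101
  rot[4] = 3201$1011
  rot[5] = 201$10113
  rot[6] = 01$101132
  rot[7] = 1$1011320
  rot[8] = $10113201
Sorted (with $ < everything):
  sorted[0] = $10113201
  sorted[1] = 01$101132
  sorted[2] = 0113201$1
  sorted[3] = 1$1011320
  sorted[4] = 10113201$
  sorted[5] = 113201$10
  sorted[6] = 13201$101
  sorted[7] = 201$10113
  sorted[8] = 3201$1011
sorted[5] = 113201$10

Answer: 113201$10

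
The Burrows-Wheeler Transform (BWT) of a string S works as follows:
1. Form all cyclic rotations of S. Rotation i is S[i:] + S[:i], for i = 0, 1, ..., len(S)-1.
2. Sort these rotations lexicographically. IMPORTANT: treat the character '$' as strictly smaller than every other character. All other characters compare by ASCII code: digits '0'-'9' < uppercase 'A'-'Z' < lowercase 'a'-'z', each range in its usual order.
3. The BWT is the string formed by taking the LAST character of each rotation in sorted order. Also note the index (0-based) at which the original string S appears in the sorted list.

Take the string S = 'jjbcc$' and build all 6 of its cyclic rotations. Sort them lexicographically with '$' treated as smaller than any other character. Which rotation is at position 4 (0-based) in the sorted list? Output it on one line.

Answer: jbcc$j

Derivation:
All 6 rotations (rotation i = S[i:]+S[:i]):
  rot[0] = jjbcc$
  rot[1] = jbcc$j
  rot[2] = bcc$jj
  rot[3] = cc$jjb
  rot[4] = c$jjbc
  rot[5] = $jjbcc
Sorted (with $ < everything):
  sorted[0] = $jjbcc
  sorted[1] = bcc$jj
  sorted[2] = c$jjbc
  sorted[3] = cc$jjb
  sorted[4] = jbcc$j
  sorted[5] = jjbcc$
sorted[4] = jbcc$j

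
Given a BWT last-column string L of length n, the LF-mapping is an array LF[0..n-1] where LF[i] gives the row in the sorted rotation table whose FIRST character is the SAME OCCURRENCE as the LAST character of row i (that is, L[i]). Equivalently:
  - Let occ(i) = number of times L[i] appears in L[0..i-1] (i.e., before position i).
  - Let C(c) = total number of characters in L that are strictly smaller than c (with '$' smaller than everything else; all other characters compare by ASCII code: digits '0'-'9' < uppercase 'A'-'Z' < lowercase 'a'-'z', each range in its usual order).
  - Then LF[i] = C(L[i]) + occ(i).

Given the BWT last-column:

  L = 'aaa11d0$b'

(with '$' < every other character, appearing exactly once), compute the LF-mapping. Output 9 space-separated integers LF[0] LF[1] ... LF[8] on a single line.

Answer: 4 5 6 2 3 8 1 0 7

Derivation:
Char counts: '$':1, '0':1, '1':2, 'a':3, 'b':1, 'd':1
C (first-col start): C('$')=0, C('0')=1, C('1')=2, C('a')=4, C('b')=7, C('d')=8
L[0]='a': occ=0, LF[0]=C('a')+0=4+0=4
L[1]='a': occ=1, LF[1]=C('a')+1=4+1=5
L[2]='a': occ=2, LF[2]=C('a')+2=4+2=6
L[3]='1': occ=0, LF[3]=C('1')+0=2+0=2
L[4]='1': occ=1, LF[4]=C('1')+1=2+1=3
L[5]='d': occ=0, LF[5]=C('d')+0=8+0=8
L[6]='0': occ=0, LF[6]=C('0')+0=1+0=1
L[7]='$': occ=0, LF[7]=C('$')+0=0+0=0
L[8]='b': occ=0, LF[8]=C('b')+0=7+0=7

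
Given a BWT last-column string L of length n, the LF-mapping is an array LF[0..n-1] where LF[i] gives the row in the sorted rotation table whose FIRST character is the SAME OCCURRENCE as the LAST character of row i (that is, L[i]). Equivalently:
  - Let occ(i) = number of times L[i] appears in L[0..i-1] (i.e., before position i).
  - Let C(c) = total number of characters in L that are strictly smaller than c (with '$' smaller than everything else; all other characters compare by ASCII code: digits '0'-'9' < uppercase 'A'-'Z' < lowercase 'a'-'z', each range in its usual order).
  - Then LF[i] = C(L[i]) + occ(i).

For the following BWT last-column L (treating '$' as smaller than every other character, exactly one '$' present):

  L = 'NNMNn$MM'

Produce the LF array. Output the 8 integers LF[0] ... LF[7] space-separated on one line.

Answer: 4 5 1 6 7 0 2 3

Derivation:
Char counts: '$':1, 'M':3, 'N':3, 'n':1
C (first-col start): C('$')=0, C('M')=1, C('N')=4, C('n')=7
L[0]='N': occ=0, LF[0]=C('N')+0=4+0=4
L[1]='N': occ=1, LF[1]=C('N')+1=4+1=5
L[2]='M': occ=0, LF[2]=C('M')+0=1+0=1
L[3]='N': occ=2, LF[3]=C('N')+2=4+2=6
L[4]='n': occ=0, LF[4]=C('n')+0=7+0=7
L[5]='$': occ=0, LF[5]=C('$')+0=0+0=0
L[6]='M': occ=1, LF[6]=C('M')+1=1+1=2
L[7]='M': occ=2, LF[7]=C('M')+2=1+2=3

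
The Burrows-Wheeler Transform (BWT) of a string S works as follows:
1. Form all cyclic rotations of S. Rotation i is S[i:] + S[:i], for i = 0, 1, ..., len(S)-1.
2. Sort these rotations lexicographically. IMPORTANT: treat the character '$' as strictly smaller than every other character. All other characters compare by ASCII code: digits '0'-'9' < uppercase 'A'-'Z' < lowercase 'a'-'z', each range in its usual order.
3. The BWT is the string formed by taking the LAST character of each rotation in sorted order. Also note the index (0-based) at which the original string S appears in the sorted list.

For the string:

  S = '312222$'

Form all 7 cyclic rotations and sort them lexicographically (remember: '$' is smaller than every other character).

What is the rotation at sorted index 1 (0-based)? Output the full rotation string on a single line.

All 7 rotations (rotation i = S[i:]+S[:i]):
  rot[0] = 312222$
  rot[1] = 12222$3
  rot[2] = 2222$31
  rot[3] = 222$312
  rot[4] = 22$3122
  rot[5] = 2$31222
  rot[6] = $312222
Sorted (with $ < everything):
  sorted[0] = $312222
  sorted[1] = 12222$3
  sorted[2] = 2$31222
  sorted[3] = 22$3122
  sorted[4] = 222$312
  sorted[5] = 2222$31
  sorted[6] = 312222$
sorted[1] = 12222$3

Answer: 12222$3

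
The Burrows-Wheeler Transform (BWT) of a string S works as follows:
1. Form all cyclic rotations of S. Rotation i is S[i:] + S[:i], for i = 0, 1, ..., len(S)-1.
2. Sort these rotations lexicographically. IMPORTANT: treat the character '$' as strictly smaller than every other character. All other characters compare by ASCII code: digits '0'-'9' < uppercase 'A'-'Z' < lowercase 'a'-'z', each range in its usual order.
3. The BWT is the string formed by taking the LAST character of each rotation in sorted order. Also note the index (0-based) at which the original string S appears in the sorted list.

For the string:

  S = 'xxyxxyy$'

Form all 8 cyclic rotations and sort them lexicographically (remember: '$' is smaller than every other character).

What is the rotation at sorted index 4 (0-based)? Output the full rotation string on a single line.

Answer: xyy$xxyx

Derivation:
All 8 rotations (rotation i = S[i:]+S[:i]):
  rot[0] = xxyxxyy$
  rot[1] = xyxxyy$x
  rot[2] = yxxyy$xx
  rot[3] = xxyy$xxy
  rot[4] = xyy$xxyx
  rot[5] = yy$xxyxx
  rot[6] = y$xxyxxy
  rot[7] = $xxyxxyy
Sorted (with $ < everything):
  sorted[0] = $xxyxxyy
  sorted[1] = xxyxxyy$
  sorted[2] = xxyy$xxy
  sorted[3] = xyxxyy$x
  sorted[4] = xyy$xxyx
  sorted[5] = y$xxyxxy
  sorted[6] = yxxyy$xx
  sorted[7] = yy$xxyxx
sorted[4] = xyy$xxyx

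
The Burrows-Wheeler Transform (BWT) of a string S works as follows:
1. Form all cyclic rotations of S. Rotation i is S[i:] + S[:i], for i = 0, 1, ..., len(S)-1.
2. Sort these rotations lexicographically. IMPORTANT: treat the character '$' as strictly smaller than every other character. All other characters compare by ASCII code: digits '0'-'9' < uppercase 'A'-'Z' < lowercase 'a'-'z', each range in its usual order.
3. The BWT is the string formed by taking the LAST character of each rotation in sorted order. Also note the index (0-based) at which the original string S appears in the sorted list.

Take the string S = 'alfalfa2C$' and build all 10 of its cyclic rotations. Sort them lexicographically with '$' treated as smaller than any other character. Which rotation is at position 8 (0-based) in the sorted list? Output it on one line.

All 10 rotations (rotation i = S[i:]+S[:i]):
  rot[0] = alfalfa2C$
  rot[1] = lfalfa2C$a
  rot[2] = falfa2C$al
  rot[3] = alfa2C$alf
  rot[4] = lfa2C$alfa
  rot[5] = fa2C$alfal
  rot[6] = a2C$alfalf
  rot[7] = 2C$alfalfa
  rot[8] = C$alfalfa2
  rot[9] = $alfalfa2C
Sorted (with $ < everything):
  sorted[0] = $alfalfa2C
  sorted[1] = 2C$alfalfa
  sorted[2] = C$alfalfa2
  sorted[3] = a2C$alfalf
  sorted[4] = alfa2C$alf
  sorted[5] = alfalfa2C$
  sorted[6] = fa2C$alfal
  sorted[7] = falfa2C$al
  sorted[8] = lfa2C$alfa
  sorted[9] = lfalfa2C$a
sorted[8] = lfa2C$alfa

Answer: lfa2C$alfa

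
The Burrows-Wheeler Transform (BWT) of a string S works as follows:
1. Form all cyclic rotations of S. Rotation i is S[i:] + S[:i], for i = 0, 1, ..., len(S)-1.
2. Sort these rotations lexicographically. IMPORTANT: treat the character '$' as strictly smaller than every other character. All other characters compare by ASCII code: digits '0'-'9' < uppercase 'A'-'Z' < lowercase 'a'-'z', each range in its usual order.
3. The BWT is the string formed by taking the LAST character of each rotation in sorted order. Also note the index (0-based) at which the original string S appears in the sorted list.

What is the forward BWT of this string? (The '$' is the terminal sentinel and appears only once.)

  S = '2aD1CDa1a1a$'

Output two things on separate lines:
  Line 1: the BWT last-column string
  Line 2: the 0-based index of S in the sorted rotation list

Answer: aDaa$1aC11D2
4

Derivation:
All 12 rotations (rotation i = S[i:]+S[:i]):
  rot[0] = 2aD1CDa1a1a$
  rot[1] = aD1CDa1a1a$2
  rot[2] = D1CDa1a1a$2a
  rot[3] = 1CDa1a1a$2aD
  rot[4] = CDa1a1a$2aD1
  rot[5] = Da1a1a$2aD1C
  rot[6] = a1a1a$2aD1CD
  rot[7] = 1a1a$2aD1CDa
  rot[8] = a1a$2aD1CDa1
  rot[9] = 1a$2aD1CDa1a
  rot[10] = a$2aD1CDa1a1
  rot[11] = $2aD1CDa1a1a
Sorted (with $ < everything):
  sorted[0] = $2aD1CDa1a1a  (last char: 'a')
  sorted[1] = 1CDa1a1a$2aD  (last char: 'D')
  sorted[2] = 1a$2aD1CDa1a  (last char: 'a')
  sorted[3] = 1a1a$2aD1CDa  (last char: 'a')
  sorted[4] = 2aD1CDa1a1a$  (last char: '$')
  sorted[5] = CDa1a1a$2aD1  (last char: '1')
  sorted[6] = D1CDa1a1a$2a  (last char: 'a')
  sorted[7] = Da1a1a$2aD1C  (last char: 'C')
  sorted[8] = a$2aD1CDa1a1  (last char: '1')
  sorted[9] = a1a$2aD1CDa1  (last char: '1')
  sorted[10] = a1a1a$2aD1CD  (last char: 'D')
  sorted[11] = aD1CDa1a1a$2  (last char: '2')
Last column: aDaa$1aC11D2
Original string S is at sorted index 4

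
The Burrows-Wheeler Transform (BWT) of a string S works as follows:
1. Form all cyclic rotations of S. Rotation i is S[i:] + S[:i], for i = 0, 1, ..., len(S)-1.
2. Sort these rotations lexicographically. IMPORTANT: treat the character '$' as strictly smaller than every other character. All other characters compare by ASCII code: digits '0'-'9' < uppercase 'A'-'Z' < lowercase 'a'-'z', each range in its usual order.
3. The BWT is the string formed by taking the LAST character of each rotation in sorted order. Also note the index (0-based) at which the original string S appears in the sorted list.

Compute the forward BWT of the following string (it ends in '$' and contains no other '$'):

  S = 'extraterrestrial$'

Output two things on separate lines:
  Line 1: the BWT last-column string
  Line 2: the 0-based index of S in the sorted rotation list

Answer: lirtr$ratrteeaxse
5

Derivation:
All 17 rotations (rotation i = S[i:]+S[:i]):
  rot[0] = extraterrestrial$
  rot[1] = xtraterrestrial$e
  rot[2] = traterrestrial$ex
  rot[3] = raterrestrial$ext
  rot[4] = aterrestrial$extr
  rot[5] = terrestrial$extra
  rot[6] = errestrial$extrat
  rot[7] = rrestrial$extrate
  rot[8] = restrial$extrater
  rot[9] = estrial$extraterr
  rot[10] = strial$extraterre
  rot[11] = trial$extraterres
  rot[12] = rial$extraterrest
  rot[13] = ial$extraterrestr
  rot[14] = al$extraterrestri
  rot[15] = l$extraterrestria
  rot[16] = $extraterrestrial
Sorted (with $ < everything):
  sorted[0] = $extraterrestrial  (last char: 'l')
  sorted[1] = al$extraterrestri  (last char: 'i')
  sorted[2] = aterrestrial$extr  (last char: 'r')
  sorted[3] = errestrial$extrat  (last char: 't')
  sorted[4] = estrial$extraterr  (last char: 'r')
  sorted[5] = extraterrestrial$  (last char: '$')
  sorted[6] = ial$extraterrestr  (last char: 'r')
  sorted[7] = l$extraterrestria  (last char: 'a')
  sorted[8] = raterrestrial$ext  (last char: 't')
  sorted[9] = restrial$extrater  (last char: 'r')
  sorted[10] = rial$extraterrest  (last char: 't')
  sorted[11] = rrestrial$extrate  (last char: 'e')
  sorted[12] = strial$extraterre  (last char: 'e')
  sorted[13] = terrestrial$extra  (last char: 'a')
  sorted[14] = traterrestrial$ex  (last char: 'x')
  sorted[15] = trial$extraterres  (last char: 's')
  sorted[16] = xtraterrestrial$e  (last char: 'e')
Last column: lirtr$ratrteeaxse
Original string S is at sorted index 5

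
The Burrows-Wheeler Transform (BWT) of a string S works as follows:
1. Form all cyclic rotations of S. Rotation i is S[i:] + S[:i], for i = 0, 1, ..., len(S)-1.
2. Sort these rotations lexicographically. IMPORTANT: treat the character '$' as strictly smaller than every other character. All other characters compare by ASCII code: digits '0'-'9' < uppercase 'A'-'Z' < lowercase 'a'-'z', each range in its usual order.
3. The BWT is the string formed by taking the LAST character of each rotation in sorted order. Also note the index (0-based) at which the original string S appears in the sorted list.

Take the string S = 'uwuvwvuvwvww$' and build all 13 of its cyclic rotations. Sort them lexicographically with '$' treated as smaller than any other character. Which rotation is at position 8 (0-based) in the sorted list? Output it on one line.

All 13 rotations (rotation i = S[i:]+S[:i]):
  rot[0] = uwuvwvuvwvww$
  rot[1] = wuvwvuvwvww$u
  rot[2] = uvwvuvwvww$uw
  rot[3] = vwvuvwvww$uwu
  rot[4] = wvuvwvww$uwuv
  rot[5] = vuvwvww$uwuvw
  rot[6] = uvwvww$uwuvwv
  rot[7] = vwvww$uwuvwvu
  rot[8] = wvww$uwuvwvuv
  rot[9] = vww$uwuvwvuvw
  rot[10] = ww$uwuvwvuvwv
  rot[11] = w$uwuvwvuvwvw
  rot[12] = $uwuvwvuvwvww
Sorted (with $ < everything):
  sorted[0] = $uwuvwvuvwvww
  sorted[1] = uvwvuvwvww$uw
  sorted[2] = uvwvww$uwuvwv
  sorted[3] = uwuvwvuvwvww$
  sorted[4] = vuvwvww$uwuvw
  sorted[5] = vwvuvwvww$uwu
  sorted[6] = vwvww$uwuvwvu
  sorted[7] = vww$uwuvwvuvw
  sorted[8] = w$uwuvwvuvwvw
  sorted[9] = wuvwvuvwvww$u
  sorted[10] = wvuvwvww$uwuv
  sorted[11] = wvww$uwuvwvuv
  sorted[12] = ww$uwuvwvuvwv
sorted[8] = w$uwuvwvuvwvw

Answer: w$uwuvwvuvwvw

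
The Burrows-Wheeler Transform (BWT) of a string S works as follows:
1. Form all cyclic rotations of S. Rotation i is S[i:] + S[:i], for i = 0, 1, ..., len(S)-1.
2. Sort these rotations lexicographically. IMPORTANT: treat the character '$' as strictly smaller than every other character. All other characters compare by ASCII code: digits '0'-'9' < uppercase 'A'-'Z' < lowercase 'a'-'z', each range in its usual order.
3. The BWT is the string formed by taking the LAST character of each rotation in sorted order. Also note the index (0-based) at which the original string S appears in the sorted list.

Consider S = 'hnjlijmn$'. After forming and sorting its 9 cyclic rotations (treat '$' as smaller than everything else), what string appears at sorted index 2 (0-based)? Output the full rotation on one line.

All 9 rotations (rotation i = S[i:]+S[:i]):
  rot[0] = hnjlijmn$
  rot[1] = njlijmn$h
  rot[2] = jlijmn$hn
  rot[3] = lijmn$hnj
  rot[4] = ijmn$hnjl
  rot[5] = jmn$hnjli
  rot[6] = mn$hnjlij
  rot[7] = n$hnjlijm
  rot[8] = $hnjlijmn
Sorted (with $ < everything):
  sorted[0] = $hnjlijmn
  sorted[1] = hnjlijmn$
  sorted[2] = ijmn$hnjl
  sorted[3] = jlijmn$hn
  sorted[4] = jmn$hnjli
  sorted[5] = lijmn$hnj
  sorted[6] = mn$hnjlij
  sorted[7] = n$hnjlijm
  sorted[8] = njlijmn$h
sorted[2] = ijmn$hnjl

Answer: ijmn$hnjl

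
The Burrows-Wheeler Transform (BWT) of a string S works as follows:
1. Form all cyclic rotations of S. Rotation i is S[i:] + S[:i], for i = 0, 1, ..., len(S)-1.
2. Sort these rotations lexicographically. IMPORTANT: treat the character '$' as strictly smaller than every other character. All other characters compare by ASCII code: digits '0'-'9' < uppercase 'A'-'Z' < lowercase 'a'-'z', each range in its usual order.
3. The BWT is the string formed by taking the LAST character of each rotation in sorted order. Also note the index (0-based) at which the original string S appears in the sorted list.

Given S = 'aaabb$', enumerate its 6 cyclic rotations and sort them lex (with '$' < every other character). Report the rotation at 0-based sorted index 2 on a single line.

All 6 rotations (rotation i = S[i:]+S[:i]):
  rot[0] = aaabb$
  rot[1] = aabb$a
  rot[2] = abb$aa
  rot[3] = bb$aaa
  rot[4] = b$aaab
  rot[5] = $aaabb
Sorted (with $ < everything):
  sorted[0] = $aaabb
  sorted[1] = aaabb$
  sorted[2] = aabb$a
  sorted[3] = abb$aa
  sorted[4] = b$aaab
  sorted[5] = bb$aaa
sorted[2] = aabb$a

Answer: aabb$a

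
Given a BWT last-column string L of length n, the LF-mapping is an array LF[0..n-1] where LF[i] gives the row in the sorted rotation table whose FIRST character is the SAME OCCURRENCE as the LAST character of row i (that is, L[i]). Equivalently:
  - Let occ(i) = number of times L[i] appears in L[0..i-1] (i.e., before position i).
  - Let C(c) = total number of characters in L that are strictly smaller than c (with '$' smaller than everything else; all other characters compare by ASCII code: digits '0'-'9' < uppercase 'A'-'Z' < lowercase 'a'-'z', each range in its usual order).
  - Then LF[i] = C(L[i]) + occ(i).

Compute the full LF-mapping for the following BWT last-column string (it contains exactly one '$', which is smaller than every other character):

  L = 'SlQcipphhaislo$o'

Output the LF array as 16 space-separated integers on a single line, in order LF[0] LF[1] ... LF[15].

Answer: 2 9 1 4 7 13 14 5 6 3 8 15 10 11 0 12

Derivation:
Char counts: '$':1, 'Q':1, 'S':1, 'a':1, 'c':1, 'h':2, 'i':2, 'l':2, 'o':2, 'p':2, 's':1
C (first-col start): C('$')=0, C('Q')=1, C('S')=2, C('a')=3, C('c')=4, C('h')=5, C('i')=7, C('l')=9, C('o')=11, C('p')=13, C('s')=15
L[0]='S': occ=0, LF[0]=C('S')+0=2+0=2
L[1]='l': occ=0, LF[1]=C('l')+0=9+0=9
L[2]='Q': occ=0, LF[2]=C('Q')+0=1+0=1
L[3]='c': occ=0, LF[3]=C('c')+0=4+0=4
L[4]='i': occ=0, LF[4]=C('i')+0=7+0=7
L[5]='p': occ=0, LF[5]=C('p')+0=13+0=13
L[6]='p': occ=1, LF[6]=C('p')+1=13+1=14
L[7]='h': occ=0, LF[7]=C('h')+0=5+0=5
L[8]='h': occ=1, LF[8]=C('h')+1=5+1=6
L[9]='a': occ=0, LF[9]=C('a')+0=3+0=3
L[10]='i': occ=1, LF[10]=C('i')+1=7+1=8
L[11]='s': occ=0, LF[11]=C('s')+0=15+0=15
L[12]='l': occ=1, LF[12]=C('l')+1=9+1=10
L[13]='o': occ=0, LF[13]=C('o')+0=11+0=11
L[14]='$': occ=0, LF[14]=C('$')+0=0+0=0
L[15]='o': occ=1, LF[15]=C('o')+1=11+1=12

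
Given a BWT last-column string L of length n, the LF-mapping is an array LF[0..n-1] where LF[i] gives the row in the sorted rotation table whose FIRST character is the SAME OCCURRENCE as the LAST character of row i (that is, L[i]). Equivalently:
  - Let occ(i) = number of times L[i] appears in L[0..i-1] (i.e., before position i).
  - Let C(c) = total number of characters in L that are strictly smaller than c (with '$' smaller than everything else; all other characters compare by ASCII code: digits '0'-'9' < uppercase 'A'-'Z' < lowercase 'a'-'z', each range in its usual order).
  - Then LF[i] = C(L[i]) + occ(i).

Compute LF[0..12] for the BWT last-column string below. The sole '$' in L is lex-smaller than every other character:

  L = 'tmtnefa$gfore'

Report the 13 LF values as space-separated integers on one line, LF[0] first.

Char counts: '$':1, 'a':1, 'e':2, 'f':2, 'g':1, 'm':1, 'n':1, 'o':1, 'r':1, 't':2
C (first-col start): C('$')=0, C('a')=1, C('e')=2, C('f')=4, C('g')=6, C('m')=7, C('n')=8, C('o')=9, C('r')=10, C('t')=11
L[0]='t': occ=0, LF[0]=C('t')+0=11+0=11
L[1]='m': occ=0, LF[1]=C('m')+0=7+0=7
L[2]='t': occ=1, LF[2]=C('t')+1=11+1=12
L[3]='n': occ=0, LF[3]=C('n')+0=8+0=8
L[4]='e': occ=0, LF[4]=C('e')+0=2+0=2
L[5]='f': occ=0, LF[5]=C('f')+0=4+0=4
L[6]='a': occ=0, LF[6]=C('a')+0=1+0=1
L[7]='$': occ=0, LF[7]=C('$')+0=0+0=0
L[8]='g': occ=0, LF[8]=C('g')+0=6+0=6
L[9]='f': occ=1, LF[9]=C('f')+1=4+1=5
L[10]='o': occ=0, LF[10]=C('o')+0=9+0=9
L[11]='r': occ=0, LF[11]=C('r')+0=10+0=10
L[12]='e': occ=1, LF[12]=C('e')+1=2+1=3

Answer: 11 7 12 8 2 4 1 0 6 5 9 10 3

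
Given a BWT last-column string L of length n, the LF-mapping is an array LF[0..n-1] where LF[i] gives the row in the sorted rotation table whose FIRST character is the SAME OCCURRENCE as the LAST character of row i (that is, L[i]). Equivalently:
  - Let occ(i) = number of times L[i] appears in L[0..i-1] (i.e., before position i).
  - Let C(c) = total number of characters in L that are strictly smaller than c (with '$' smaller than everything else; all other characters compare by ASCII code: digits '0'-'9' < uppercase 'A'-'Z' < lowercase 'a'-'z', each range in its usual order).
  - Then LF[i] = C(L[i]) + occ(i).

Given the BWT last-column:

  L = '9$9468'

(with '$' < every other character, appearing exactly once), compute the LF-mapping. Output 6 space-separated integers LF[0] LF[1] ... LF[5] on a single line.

Char counts: '$':1, '4':1, '6':1, '8':1, '9':2
C (first-col start): C('$')=0, C('4')=1, C('6')=2, C('8')=3, C('9')=4
L[0]='9': occ=0, LF[0]=C('9')+0=4+0=4
L[1]='$': occ=0, LF[1]=C('$')+0=0+0=0
L[2]='9': occ=1, LF[2]=C('9')+1=4+1=5
L[3]='4': occ=0, LF[3]=C('4')+0=1+0=1
L[4]='6': occ=0, LF[4]=C('6')+0=2+0=2
L[5]='8': occ=0, LF[5]=C('8')+0=3+0=3

Answer: 4 0 5 1 2 3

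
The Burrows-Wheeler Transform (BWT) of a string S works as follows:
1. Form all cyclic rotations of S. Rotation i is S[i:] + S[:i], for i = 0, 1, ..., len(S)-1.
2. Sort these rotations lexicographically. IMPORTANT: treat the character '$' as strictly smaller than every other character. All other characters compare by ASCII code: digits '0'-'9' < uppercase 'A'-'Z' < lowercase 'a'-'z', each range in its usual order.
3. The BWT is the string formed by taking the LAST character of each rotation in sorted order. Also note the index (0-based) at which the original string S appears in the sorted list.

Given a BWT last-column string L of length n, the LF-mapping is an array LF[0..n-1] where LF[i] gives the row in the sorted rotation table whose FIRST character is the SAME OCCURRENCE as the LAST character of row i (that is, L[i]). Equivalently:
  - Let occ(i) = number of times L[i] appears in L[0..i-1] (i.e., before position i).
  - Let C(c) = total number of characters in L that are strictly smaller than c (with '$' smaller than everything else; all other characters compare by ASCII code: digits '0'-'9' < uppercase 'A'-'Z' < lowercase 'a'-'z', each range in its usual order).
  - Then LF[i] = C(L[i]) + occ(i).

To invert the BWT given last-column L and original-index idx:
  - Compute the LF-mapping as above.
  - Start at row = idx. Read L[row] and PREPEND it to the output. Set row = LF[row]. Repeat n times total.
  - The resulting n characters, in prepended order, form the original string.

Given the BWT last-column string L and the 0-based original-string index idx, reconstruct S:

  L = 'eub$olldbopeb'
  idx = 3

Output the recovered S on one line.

LF mapping: 5 12 1 0 9 7 8 4 2 10 11 6 3
Walk LF starting at row 3, prepending L[row]:
  step 1: row=3, L[3]='$', prepend. Next row=LF[3]=0
  step 2: row=0, L[0]='e', prepend. Next row=LF[0]=5
  step 3: row=5, L[5]='l', prepend. Next row=LF[5]=7
  step 4: row=7, L[7]='d', prepend. Next row=LF[7]=4
  step 5: row=4, L[4]='o', prepend. Next row=LF[4]=9
  step 6: row=9, L[9]='o', prepend. Next row=LF[9]=10
  step 7: row=10, L[10]='p', prepend. Next row=LF[10]=11
  step 8: row=11, L[11]='e', prepend. Next row=LF[11]=6
  step 9: row=6, L[6]='l', prepend. Next row=LF[6]=8
  step 10: row=8, L[8]='b', prepend. Next row=LF[8]=2
  step 11: row=2, L[2]='b', prepend. Next row=LF[2]=1
  step 12: row=1, L[1]='u', prepend. Next row=LF[1]=12
  step 13: row=12, L[12]='b', prepend. Next row=LF[12]=3
Reversed output: bubblepoodle$

Answer: bubblepoodle$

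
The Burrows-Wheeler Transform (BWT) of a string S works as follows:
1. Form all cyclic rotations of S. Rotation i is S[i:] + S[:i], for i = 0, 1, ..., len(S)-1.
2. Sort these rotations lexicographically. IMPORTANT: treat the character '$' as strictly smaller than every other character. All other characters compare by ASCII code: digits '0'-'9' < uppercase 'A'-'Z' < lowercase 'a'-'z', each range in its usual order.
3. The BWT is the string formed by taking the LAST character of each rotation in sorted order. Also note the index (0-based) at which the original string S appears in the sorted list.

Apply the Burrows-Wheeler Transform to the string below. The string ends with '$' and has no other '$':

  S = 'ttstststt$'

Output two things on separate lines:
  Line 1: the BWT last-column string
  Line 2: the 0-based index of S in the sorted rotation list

Answer: ttttttsss$
9

Derivation:
All 10 rotations (rotation i = S[i:]+S[:i]):
  rot[0] = ttstststt$
  rot[1] = tstststt$t
  rot[2] = stststt$tt
  rot[3] = tststt$tts
  rot[4] = ststt$ttst
  rot[5] = tstt$ttsts
  rot[6] = stt$ttstst
  rot[7] = tt$ttststs
  rot[8] = t$ttststst
  rot[9] = $ttstststt
Sorted (with $ < everything):
  sorted[0] = $ttstststt  (last char: 't')
  sorted[1] = stststt$tt  (last char: 't')
  sorted[2] = ststt$ttst  (last char: 't')
  sorted[3] = stt$ttstst  (last char: 't')
  sorted[4] = t$ttststst  (last char: 't')
  sorted[5] = tstststt$t  (last char: 't')
  sorted[6] = tststt$tts  (last char: 's')
  sorted[7] = tstt$ttsts  (last char: 's')
  sorted[8] = tt$ttststs  (last char: 's')
  sorted[9] = ttstststt$  (last char: '$')
Last column: ttttttsss$
Original string S is at sorted index 9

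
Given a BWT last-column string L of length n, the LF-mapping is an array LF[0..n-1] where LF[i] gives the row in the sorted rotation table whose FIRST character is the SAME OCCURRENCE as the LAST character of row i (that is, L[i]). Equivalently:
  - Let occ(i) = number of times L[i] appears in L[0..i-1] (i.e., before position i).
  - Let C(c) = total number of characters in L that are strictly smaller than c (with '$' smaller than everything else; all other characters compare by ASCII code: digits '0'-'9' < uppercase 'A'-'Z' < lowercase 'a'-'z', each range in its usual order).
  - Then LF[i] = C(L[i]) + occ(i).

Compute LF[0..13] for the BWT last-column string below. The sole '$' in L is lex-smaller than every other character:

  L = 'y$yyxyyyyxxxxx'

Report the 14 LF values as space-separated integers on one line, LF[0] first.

Answer: 7 0 8 9 1 10 11 12 13 2 3 4 5 6

Derivation:
Char counts: '$':1, 'x':6, 'y':7
C (first-col start): C('$')=0, C('x')=1, C('y')=7
L[0]='y': occ=0, LF[0]=C('y')+0=7+0=7
L[1]='$': occ=0, LF[1]=C('$')+0=0+0=0
L[2]='y': occ=1, LF[2]=C('y')+1=7+1=8
L[3]='y': occ=2, LF[3]=C('y')+2=7+2=9
L[4]='x': occ=0, LF[4]=C('x')+0=1+0=1
L[5]='y': occ=3, LF[5]=C('y')+3=7+3=10
L[6]='y': occ=4, LF[6]=C('y')+4=7+4=11
L[7]='y': occ=5, LF[7]=C('y')+5=7+5=12
L[8]='y': occ=6, LF[8]=C('y')+6=7+6=13
L[9]='x': occ=1, LF[9]=C('x')+1=1+1=2
L[10]='x': occ=2, LF[10]=C('x')+2=1+2=3
L[11]='x': occ=3, LF[11]=C('x')+3=1+3=4
L[12]='x': occ=4, LF[12]=C('x')+4=1+4=5
L[13]='x': occ=5, LF[13]=C('x')+5=1+5=6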